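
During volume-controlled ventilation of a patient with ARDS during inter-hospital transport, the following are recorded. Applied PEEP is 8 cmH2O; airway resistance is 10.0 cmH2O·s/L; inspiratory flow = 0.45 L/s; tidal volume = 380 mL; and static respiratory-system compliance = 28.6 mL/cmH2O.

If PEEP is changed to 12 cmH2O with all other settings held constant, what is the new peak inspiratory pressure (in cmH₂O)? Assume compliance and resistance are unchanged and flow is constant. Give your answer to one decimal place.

PIP = Vt/C + R·V̇ + PEEP (constant-flow equation of motion).
Only the baseline term changes: ΔPIP = ΔPEEP = 12 − 8 = 4.0 cmH2O.
Original PIP = 380/28.6 + 10.0×0.45 + 8 = 25.787 cmH2O; new PIP = 25.787 + (4.0) = 29.787 cmH2O.

29.8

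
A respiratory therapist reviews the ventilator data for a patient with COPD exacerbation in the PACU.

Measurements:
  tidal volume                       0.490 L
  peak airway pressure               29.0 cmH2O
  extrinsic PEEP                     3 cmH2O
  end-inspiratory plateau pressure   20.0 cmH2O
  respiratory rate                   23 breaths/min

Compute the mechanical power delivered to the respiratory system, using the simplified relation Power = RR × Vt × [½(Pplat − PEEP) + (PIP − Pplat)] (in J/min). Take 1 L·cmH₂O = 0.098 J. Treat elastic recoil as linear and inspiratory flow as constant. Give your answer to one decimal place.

Per-breath work = Vt × [½(Pplat−PEEP) + (PIP−Pplat)] = 0.490 × [0.5×17.0 + 9.0] = 0.490 × 17.5 = 8.575 L·cmH2O.
Power = 23 × 8.575 = 197.23 L·cmH2O/min.
× 0.098 J/(L·cmH2O) → 19.329 J/min.

19.3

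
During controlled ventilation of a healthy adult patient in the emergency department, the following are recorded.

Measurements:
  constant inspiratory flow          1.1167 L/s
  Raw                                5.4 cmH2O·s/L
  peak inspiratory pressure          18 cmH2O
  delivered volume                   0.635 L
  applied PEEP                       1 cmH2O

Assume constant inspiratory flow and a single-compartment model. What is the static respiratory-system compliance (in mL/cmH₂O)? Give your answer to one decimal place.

57.9

Equation of motion (constant flow): PIP = Vt/C + R·V̇ + PEEP.
Vt/C = PIP − R·V̇ − PEEP = 18 − 5.4×1.1167 − 1 = 18 − 6.03 − 1 = 10.97 cmH2O.
C = Vt / 10.97 = 635 / 10.97 = 57.885 mL/cmH2O.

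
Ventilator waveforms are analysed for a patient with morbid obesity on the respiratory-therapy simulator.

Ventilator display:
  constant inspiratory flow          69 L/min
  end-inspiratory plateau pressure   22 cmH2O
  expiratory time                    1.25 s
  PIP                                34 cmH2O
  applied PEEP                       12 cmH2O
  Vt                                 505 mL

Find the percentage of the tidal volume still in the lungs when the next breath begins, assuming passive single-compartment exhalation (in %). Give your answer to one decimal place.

9.3

Flow: 69 L/min ÷ 60 = 1.15 L/s.
R = (PIP − Pplat)/V̇ = (34 − 22) / 1.15 = 12.0/1.15 = 10.435 cmH2O·s/L.
C = Vt/(Pplat − PEEP) = 505.0 / (22 − 12) = 505.0/10.0 = 50.5 mL/cmH2O.
τ = R × C = 10.435 × 0.0505 L/cmH2O = 0.527 s.
Fraction remaining at end-expiration = e^(−Te/τ) = e^(−1.25/0.527) = 0.0933 → 9.33%.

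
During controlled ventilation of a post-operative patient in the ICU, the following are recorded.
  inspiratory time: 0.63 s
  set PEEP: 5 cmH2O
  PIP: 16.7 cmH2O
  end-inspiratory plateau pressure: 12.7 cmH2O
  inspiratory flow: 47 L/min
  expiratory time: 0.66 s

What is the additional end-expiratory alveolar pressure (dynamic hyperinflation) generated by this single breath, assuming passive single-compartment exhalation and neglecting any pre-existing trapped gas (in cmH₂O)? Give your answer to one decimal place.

Flow: 47 L/min ÷ 60 = 0.7833 L/s.
Vt = flow × Ti = 0.7833 L/s × 0.63 s × 1000 mL/L = 493.48 mL.
R = (PIP − Pplat)/V̇ = (16.7 − 12.7) / 0.7833 = 4.0/0.7833 = 5.107 cmH2O·s/L.
C = Vt/(Pplat − PEEP) = 493.48 / (12.7 − 5) = 493.48/7.7 = 64.088 mL/cmH2O.
τ = R × C = 5.107 × 0.06409 L/cmH2O = 0.3273 s.
Fraction remaining = e^(−Te/τ) = e^(−0.66/0.3273) = 0.1331; trapped volume = 493.48 × 0.1331 = 65.682 mL.
Additional alveolar pressure from trapping ≈ V_trapped / C = 65.682 / 64.088 = 1.025 cmH2O.

1.0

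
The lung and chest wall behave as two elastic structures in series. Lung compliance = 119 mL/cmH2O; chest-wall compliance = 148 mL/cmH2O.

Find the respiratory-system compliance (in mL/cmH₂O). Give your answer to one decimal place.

Lung and chest wall are elastances in series: 1/Crs = 1/CL + 1/Ccw.
1/Crs = 1/119 + 1/148 = 0.01516.
Crs = 65.963 mL/cmH2O.

66.0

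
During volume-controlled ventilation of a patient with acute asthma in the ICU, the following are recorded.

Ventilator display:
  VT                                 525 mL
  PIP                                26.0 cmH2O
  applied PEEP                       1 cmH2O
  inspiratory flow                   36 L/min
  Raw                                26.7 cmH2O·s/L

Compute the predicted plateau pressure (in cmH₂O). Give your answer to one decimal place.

Flow: 36 L/min ÷ 60 = 0.6 L/s.
Pplat = PIP − Raw × flow = 26.0 − 26.7 × 0.6 = 26.0 − 16.02 = 9.98 cmH2O.

10.0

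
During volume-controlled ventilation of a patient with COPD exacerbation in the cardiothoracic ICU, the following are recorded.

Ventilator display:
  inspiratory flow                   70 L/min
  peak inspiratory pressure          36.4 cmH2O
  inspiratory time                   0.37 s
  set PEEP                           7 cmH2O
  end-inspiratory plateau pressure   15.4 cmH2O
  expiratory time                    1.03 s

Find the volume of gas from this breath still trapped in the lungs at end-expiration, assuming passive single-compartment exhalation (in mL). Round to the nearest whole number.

Flow: 70 L/min ÷ 60 = 1.1667 L/s.
Vt = flow × Ti = 1.1667 L/s × 0.37 s × 1000 mL/L = 431.68 mL.
R = (PIP − Pplat)/V̇ = (36.4 − 15.4) / 1.1667 = 21.0/1.1667 = 17.999 cmH2O·s/L.
C = Vt/(Pplat − PEEP) = 431.68 / (15.4 − 7) = 431.68/8.4 = 51.39 mL/cmH2O.
τ = R × C = 17.999 × 0.05139 L/cmH2O = 0.925 s.
Fraction remaining = e^(−Te/τ) = e^(−1.03/0.925) = 0.3284.
Trapped volume = 431.68 × 0.3284 = 141.76 mL.

142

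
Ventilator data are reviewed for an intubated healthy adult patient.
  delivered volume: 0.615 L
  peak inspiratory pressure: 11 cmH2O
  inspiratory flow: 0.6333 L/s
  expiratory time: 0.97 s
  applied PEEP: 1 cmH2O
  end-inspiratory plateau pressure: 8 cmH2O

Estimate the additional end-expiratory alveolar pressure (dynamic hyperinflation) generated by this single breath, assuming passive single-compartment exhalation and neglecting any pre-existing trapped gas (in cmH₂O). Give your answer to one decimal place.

R = (PIP − Pplat)/V̇ = (11 − 8) / 0.6333 = 3.0/0.6333 = 4.737 cmH2O·s/L.
C = Vt/(Pplat − PEEP) = 615.0 / (8 − 1) = 615.0/7.0 = 87.857 mL/cmH2O.
τ = R × C = 4.737 × 0.08786 L/cmH2O = 0.4162 s.
Fraction remaining = e^(−Te/τ) = e^(−0.97/0.4162) = 0.09724; trapped volume = 615.0 × 0.09724 = 59.803 mL.
Additional alveolar pressure from trapping ≈ V_trapped / C = 59.803 / 87.857 = 0.6807 cmH2O.

0.7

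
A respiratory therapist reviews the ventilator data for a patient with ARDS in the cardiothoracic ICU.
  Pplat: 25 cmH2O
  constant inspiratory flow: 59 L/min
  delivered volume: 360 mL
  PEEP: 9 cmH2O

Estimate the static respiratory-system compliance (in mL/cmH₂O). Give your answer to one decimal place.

Cstat = Vt / (Pplat − PEEP) = 360 / (25 − 9) = 360 / 16.0 = 22.5 mL/cmH2O.

22.5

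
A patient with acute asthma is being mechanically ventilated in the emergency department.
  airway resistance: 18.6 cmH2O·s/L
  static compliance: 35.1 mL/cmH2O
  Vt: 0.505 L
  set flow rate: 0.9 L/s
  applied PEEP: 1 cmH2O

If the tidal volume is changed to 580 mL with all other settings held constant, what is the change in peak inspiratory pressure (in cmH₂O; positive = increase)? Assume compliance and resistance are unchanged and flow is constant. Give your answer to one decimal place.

2.1

PIP = Vt/C + R·V̇ + PEEP (constant-flow equation of motion).
Only the elastic term changes: ΔPIP = ΔVt / C = (580 − 505) / 35.1 = 2.137 cmH2O.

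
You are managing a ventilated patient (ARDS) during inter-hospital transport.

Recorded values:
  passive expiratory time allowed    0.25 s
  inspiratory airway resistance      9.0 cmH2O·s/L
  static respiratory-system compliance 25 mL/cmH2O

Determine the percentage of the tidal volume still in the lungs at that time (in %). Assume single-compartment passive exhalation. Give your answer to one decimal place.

τ = R × C = 9.0 × 25 mL/cmH2O = 9.0 × 0.025 L/cmH2O = 0.225 s.
Passive exhalation: V(t)/V₀ = e^(−t/τ) = e^(−0.25/0.225) = 0.3292.
Fraction remaining = 0.3292 → 32.92%.

32.9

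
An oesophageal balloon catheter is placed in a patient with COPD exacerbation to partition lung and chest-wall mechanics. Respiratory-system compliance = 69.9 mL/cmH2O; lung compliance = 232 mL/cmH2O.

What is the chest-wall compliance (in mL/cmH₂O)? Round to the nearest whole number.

100

1/Ccw = 1/Crs − 1/CL.
1/Ccw = 1/69.9 − 1/232 = 0.009996.
Ccw = 100.04 mL/cmH2O.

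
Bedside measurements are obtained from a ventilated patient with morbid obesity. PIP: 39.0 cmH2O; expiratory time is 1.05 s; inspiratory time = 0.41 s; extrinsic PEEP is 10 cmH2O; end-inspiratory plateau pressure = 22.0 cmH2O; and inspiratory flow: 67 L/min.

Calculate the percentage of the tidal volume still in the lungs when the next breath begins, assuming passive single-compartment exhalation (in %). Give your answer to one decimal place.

Flow: 67 L/min ÷ 60 = 1.1167 L/s.
Vt = flow × Ti = 1.1167 L/s × 0.41 s × 1000 mL/L = 457.85 mL.
R = (PIP − Pplat)/V̇ = (39.0 − 22.0) / 1.1167 = 17.0/1.1167 = 15.223 cmH2O·s/L.
C = Vt/(Pplat − PEEP) = 457.85 / (22.0 − 10) = 457.85/12.0 = 38.154 mL/cmH2O.
τ = R × C = 15.223 × 0.03815 L/cmH2O = 0.5808 s.
Fraction remaining at end-expiration = e^(−Te/τ) = e^(−1.05/0.5808) = 0.164 → 16.4%.

16.4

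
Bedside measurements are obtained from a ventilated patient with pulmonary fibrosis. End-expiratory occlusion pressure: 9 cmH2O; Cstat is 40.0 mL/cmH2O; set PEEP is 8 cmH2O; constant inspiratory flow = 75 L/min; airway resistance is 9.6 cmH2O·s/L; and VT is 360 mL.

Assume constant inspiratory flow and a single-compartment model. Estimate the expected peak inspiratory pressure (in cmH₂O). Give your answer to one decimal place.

30.0

Flow: 75 L/min ÷ 60 = 1.25 L/s.
Total PEEP = 9 cmH2O (set 8 + intrinsic 1); this is the baseline alveolar pressure.
Equation of motion (constant flow): PIP = Vt/C + R·V̇ + PEEP.
PIP = 360/40.0 + 9.6×1.25 + 9 = 9.0 + 12.0 + 9 = 30.0 cmH2O.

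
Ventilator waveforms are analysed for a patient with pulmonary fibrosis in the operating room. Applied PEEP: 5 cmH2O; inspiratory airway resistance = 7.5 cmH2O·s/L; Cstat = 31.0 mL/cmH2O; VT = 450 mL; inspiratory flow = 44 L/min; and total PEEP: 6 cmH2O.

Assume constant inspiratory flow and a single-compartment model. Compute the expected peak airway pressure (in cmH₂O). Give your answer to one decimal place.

Flow: 44 L/min ÷ 60 = 0.7333 L/s.
Total PEEP = 6 cmH2O (set 5 + intrinsic 1); this is the baseline alveolar pressure.
Equation of motion (constant flow): PIP = Vt/C + R·V̇ + PEEP.
PIP = 450/31.0 + 7.5×0.7333 + 6 = 14.516 + 5.5 + 6 = 26.016 cmH2O.

26.0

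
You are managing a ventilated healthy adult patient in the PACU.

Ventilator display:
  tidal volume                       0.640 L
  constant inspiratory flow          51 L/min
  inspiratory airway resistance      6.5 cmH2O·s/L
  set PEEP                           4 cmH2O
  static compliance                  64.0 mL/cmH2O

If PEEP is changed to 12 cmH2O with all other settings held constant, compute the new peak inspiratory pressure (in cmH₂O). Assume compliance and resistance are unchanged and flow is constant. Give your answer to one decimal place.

27.5

Flow: 51 L/min ÷ 60 = 0.85 L/s.
PIP = Vt/C + R·V̇ + PEEP (constant-flow equation of motion).
Only the baseline term changes: ΔPIP = ΔPEEP = 12 − 4 = 8.0 cmH2O.
Original PIP = 640/64.0 + 6.5×0.85 + 4 = 19.525 cmH2O; new PIP = 19.525 + (8.0) = 27.525 cmH2O.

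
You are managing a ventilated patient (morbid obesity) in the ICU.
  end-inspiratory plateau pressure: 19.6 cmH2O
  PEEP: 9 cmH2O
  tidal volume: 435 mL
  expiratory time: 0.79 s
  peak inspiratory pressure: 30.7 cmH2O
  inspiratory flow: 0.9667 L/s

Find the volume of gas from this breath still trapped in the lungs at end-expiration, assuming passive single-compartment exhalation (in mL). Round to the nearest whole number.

81

R = (PIP − Pplat)/V̇ = (30.7 − 19.6) / 0.9667 = 11.1/0.9667 = 11.482 cmH2O·s/L.
C = Vt/(Pplat − PEEP) = 435.0 / (19.6 − 9) = 435.0/10.6 = 41.038 mL/cmH2O.
τ = R × C = 11.482 × 0.04104 L/cmH2O = 0.4712 s.
Fraction remaining = e^(−Te/τ) = e^(−0.79/0.4712) = 0.187.
Trapped volume = 435.0 × 0.187 = 81.345 mL.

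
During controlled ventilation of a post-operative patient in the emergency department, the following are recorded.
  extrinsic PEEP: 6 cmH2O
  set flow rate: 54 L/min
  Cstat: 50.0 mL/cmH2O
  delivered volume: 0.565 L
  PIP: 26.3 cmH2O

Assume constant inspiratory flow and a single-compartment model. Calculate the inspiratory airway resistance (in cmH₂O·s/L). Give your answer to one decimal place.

Flow: 54 L/min ÷ 60 = 0.9 L/s.
Equation of motion (constant flow): PIP = Vt/C + R·V̇ + PEEP.
R·V̇ = PIP − Vt/C − PEEP = 26.3 − 565/50.0 − 6 = 26.3 − 11.3 − 6 = 9.0 cmH2O.
R = 9.0 / 0.9 = 10.0 cmH2O·s/L.

10.0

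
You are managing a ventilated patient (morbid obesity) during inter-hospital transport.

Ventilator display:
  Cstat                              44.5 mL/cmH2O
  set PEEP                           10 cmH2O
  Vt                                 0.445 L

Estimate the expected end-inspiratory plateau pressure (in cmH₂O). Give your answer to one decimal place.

Pplat = PEEP + Vt / Cstat = 10 + 445 / 44.5 = 10 + 10.0 = 20.0 cmH2O.

20.0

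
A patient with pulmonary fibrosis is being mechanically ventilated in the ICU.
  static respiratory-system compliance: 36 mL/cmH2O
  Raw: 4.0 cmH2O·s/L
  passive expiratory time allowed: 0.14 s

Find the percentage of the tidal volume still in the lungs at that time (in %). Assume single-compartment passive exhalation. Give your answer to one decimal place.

37.8

τ = R × C = 4.0 × 36 mL/cmH2O = 4.0 × 0.036 L/cmH2O = 0.144 s.
Passive exhalation: V(t)/V₀ = e^(−t/τ) = e^(−0.14/0.144) = 0.3782.
Fraction remaining = 0.3782 → 37.82%.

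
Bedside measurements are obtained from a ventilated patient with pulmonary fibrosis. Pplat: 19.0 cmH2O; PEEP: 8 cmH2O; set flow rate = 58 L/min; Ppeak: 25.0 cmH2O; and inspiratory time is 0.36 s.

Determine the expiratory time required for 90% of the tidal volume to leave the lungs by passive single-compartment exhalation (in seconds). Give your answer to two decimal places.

Flow: 58 L/min ÷ 60 = 0.9667 L/s.
Vt = flow × Ti = 0.9667 L/s × 0.36 s × 1000 mL/L = 348.01 mL.
R = (PIP − Pplat)/V̇ = (25.0 − 19.0) / 0.9667 = 6.0/0.9667 = 6.207 cmH2O·s/L.
C = Vt/(Pplat − PEEP) = 348.01 / (19.0 − 8) = 348.01/11.0 = 31.637 mL/cmH2O.
τ = R × C = 6.207 × 0.03164 L/cmH2O = 0.1964 s.
t = −τ·ln(1 − 0.90) = −0.1964·ln(0.1) = 0.4522 s.

0.45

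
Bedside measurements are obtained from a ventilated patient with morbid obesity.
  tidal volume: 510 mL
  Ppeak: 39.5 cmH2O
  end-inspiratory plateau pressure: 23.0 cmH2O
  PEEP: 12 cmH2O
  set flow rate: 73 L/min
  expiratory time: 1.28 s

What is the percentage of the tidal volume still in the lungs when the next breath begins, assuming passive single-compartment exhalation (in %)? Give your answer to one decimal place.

Flow: 73 L/min ÷ 60 = 1.2167 L/s.
R = (PIP − Pplat)/V̇ = (39.5 − 23.0) / 1.2167 = 16.5/1.2167 = 13.561 cmH2O·s/L.
C = Vt/(Pplat − PEEP) = 510.0 / (23.0 − 12) = 510.0/11.0 = 46.364 mL/cmH2O.
τ = R × C = 13.561 × 0.04636 L/cmH2O = 0.6287 s.
Fraction remaining at end-expiration = e^(−Te/τ) = e^(−1.28/0.6287) = 0.1306 → 13.06%.

13.1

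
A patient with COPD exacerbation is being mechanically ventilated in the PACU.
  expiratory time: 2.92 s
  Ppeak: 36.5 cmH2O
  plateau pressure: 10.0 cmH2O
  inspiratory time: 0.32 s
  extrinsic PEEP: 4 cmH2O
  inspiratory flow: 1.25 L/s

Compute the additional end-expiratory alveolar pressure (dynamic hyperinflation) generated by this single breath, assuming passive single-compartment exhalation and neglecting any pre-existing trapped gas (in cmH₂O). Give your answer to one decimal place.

0.8

Vt = flow × Ti = 1.25 L/s × 0.32 s × 1000 mL/L = 400.0 mL.
R = (PIP − Pplat)/V̇ = (36.5 − 10.0) / 1.25 = 26.5/1.25 = 21.2 cmH2O·s/L.
C = Vt/(Pplat − PEEP) = 400.0 / (10.0 − 4) = 400.0/6.0 = 66.667 mL/cmH2O.
τ = R × C = 21.2 × 0.06667 L/cmH2O = 1.413 s.
Fraction remaining = e^(−Te/τ) = e^(−2.92/1.413) = 0.1266; trapped volume = 400.0 × 0.1266 = 50.64 mL.
Additional alveolar pressure from trapping ≈ V_trapped / C = 50.64 / 66.667 = 0.7596 cmH2O.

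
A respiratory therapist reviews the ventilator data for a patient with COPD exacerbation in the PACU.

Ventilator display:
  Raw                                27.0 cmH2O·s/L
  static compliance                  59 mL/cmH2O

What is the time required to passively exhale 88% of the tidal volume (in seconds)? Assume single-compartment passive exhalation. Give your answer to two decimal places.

3.38

τ = R × C = 27.0 × 59 mL/cmH2O = 27.0 × 0.059 L/cmH2O = 1.593 s.
Exhaled fraction f = 1 − e^(−t/τ) → t = −τ·ln(1 − f) = −1.593·ln(0.12) = 3.378 s.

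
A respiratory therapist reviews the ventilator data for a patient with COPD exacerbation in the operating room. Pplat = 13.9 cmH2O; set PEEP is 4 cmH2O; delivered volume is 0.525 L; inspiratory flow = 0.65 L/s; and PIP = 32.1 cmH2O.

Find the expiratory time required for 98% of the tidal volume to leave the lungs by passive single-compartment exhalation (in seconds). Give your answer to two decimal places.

R = (PIP − Pplat)/V̇ = (32.1 − 13.9) / 0.65 = 18.2/0.65 = 28.0 cmH2O·s/L.
C = Vt/(Pplat − PEEP) = 525.0 / (13.9 − 4) = 525.0/9.9 = 53.03 mL/cmH2O.
τ = R × C = 28.0 × 0.05303 L/cmH2O = 1.485 s.
t = −τ·ln(1 − 0.98) = −1.485·ln(0.02) = 5.809 s.

5.81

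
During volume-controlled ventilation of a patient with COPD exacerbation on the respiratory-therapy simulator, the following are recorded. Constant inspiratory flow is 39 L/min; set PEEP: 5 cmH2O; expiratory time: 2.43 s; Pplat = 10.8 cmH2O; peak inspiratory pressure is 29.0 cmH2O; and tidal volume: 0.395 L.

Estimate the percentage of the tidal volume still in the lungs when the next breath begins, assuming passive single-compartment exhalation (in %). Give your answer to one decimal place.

Flow: 39 L/min ÷ 60 = 0.65 L/s.
R = (PIP − Pplat)/V̇ = (29.0 − 10.8) / 0.65 = 18.2/0.65 = 28.0 cmH2O·s/L.
C = Vt/(Pplat − PEEP) = 395.0 / (10.8 − 5) = 395.0/5.8 = 68.103 mL/cmH2O.
τ = R × C = 28.0 × 0.0681 L/cmH2O = 1.907 s.
Fraction remaining at end-expiration = e^(−Te/τ) = e^(−2.43/1.907) = 0.2796 → 27.96%.

28.0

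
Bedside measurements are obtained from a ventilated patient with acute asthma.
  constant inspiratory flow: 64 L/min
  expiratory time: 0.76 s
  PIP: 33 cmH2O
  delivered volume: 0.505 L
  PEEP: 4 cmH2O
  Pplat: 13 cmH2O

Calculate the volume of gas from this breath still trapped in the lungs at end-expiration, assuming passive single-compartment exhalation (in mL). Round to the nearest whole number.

Flow: 64 L/min ÷ 60 = 1.0667 L/s.
R = (PIP − Pplat)/V̇ = (33 − 13) / 1.0667 = 20.0/1.0667 = 18.749 cmH2O·s/L.
C = Vt/(Pplat − PEEP) = 505.0 / (13 − 4) = 505.0/9.0 = 56.111 mL/cmH2O.
τ = R × C = 18.749 × 0.05611 L/cmH2O = 1.052 s.
Fraction remaining = e^(−Te/τ) = e^(−0.76/1.052) = 0.4856.
Trapped volume = 505.0 × 0.4856 = 245.23 mL.

245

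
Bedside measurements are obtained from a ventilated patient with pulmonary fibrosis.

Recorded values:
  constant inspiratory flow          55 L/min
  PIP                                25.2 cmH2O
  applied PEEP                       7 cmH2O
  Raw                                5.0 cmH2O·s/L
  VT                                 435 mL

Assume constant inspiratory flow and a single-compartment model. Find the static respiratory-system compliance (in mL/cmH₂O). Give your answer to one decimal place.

Flow: 55 L/min ÷ 60 = 0.9167 L/s.
Equation of motion (constant flow): PIP = Vt/C + R·V̇ + PEEP.
Vt/C = PIP − R·V̇ − PEEP = 25.2 − 5.0×0.9167 − 7 = 25.2 − 4.584 − 7 = 13.616 cmH2O.
C = Vt / 13.616 = 435 / 13.616 = 31.948 mL/cmH2O.

31.9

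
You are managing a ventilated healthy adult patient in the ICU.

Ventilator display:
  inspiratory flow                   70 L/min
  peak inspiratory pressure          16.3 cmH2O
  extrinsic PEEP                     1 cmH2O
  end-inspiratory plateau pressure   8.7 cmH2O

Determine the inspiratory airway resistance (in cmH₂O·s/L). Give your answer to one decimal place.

6.5

Flow: 70 L/min ÷ 60 = 1.1667 L/s.
Raw = (PIP − Pplat) / flow = (16.3 − 8.7) / 1.1667 = 7.6 / 1.1667 = 6.514 cmH2O·s/L.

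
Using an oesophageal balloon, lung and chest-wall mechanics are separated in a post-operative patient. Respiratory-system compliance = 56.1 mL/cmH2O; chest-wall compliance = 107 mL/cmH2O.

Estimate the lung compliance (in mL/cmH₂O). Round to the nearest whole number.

118

1/CL = 1/Crs − 1/Ccw.
1/CL = 1/56.1 − 1/107 = 0.00848.
CL = 117.92 mL/cmH2O.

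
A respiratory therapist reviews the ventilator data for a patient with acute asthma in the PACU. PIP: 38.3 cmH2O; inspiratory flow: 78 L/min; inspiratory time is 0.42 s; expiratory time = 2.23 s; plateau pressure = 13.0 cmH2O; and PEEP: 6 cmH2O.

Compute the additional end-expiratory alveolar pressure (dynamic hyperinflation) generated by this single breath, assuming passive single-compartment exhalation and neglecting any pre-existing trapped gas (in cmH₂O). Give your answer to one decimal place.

Flow: 78 L/min ÷ 60 = 1.3 L/s.
Vt = flow × Ti = 1.3 L/s × 0.42 s × 1000 mL/L = 546.0 mL.
R = (PIP − Pplat)/V̇ = (38.3 − 13.0) / 1.3 = 25.3/1.3 = 19.462 cmH2O·s/L.
C = Vt/(Pplat − PEEP) = 546.0 / (13.0 − 6) = 546.0/7.0 = 78.0 mL/cmH2O.
τ = R × C = 19.462 × 0.078 L/cmH2O = 1.518 s.
Fraction remaining = e^(−Te/τ) = e^(−2.23/1.518) = 0.2301; trapped volume = 546.0 × 0.2301 = 125.63 mL.
Additional alveolar pressure from trapping ≈ V_trapped / C = 125.63 / 78.0 = 1.611 cmH2O.

1.6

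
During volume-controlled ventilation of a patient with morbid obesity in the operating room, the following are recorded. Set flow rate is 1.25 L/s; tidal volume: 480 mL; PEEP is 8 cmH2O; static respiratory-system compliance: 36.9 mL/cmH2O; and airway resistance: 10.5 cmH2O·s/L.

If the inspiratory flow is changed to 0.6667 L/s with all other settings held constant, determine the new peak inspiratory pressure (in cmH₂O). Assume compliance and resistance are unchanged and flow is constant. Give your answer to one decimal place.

PIP = Vt/C + R·V̇ + PEEP (constant-flow equation of motion).
Only the resistive term changes: ΔPIP = R × ΔV̇ = 10.5 × (0.6667 − 1.25) = 10.5 × -0.5833 = -6.125 cmH2O.
Original PIP = 480/36.9 + 10.5×1.25 + 8 = 34.133 cmH2O; new PIP = 34.133 + (-6.125) = 28.008 cmH2O.

28.0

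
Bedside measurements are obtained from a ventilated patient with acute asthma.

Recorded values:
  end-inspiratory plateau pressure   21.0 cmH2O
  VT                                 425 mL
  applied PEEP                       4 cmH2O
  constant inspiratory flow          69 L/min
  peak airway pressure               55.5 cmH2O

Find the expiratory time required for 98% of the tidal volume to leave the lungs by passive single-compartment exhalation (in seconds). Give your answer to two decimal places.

Flow: 69 L/min ÷ 60 = 1.15 L/s.
R = (PIP − Pplat)/V̇ = (55.5 − 21.0) / 1.15 = 34.5/1.15 = 30.0 cmH2O·s/L.
C = Vt/(Pplat − PEEP) = 425.0 / (21.0 − 4) = 425.0/17.0 = 25.0 mL/cmH2O.
τ = R × C = 30.0 × 0.025 L/cmH2O = 0.75 s.
t = −τ·ln(1 − 0.98) = −0.75·ln(0.02) = 2.934 s.

2.93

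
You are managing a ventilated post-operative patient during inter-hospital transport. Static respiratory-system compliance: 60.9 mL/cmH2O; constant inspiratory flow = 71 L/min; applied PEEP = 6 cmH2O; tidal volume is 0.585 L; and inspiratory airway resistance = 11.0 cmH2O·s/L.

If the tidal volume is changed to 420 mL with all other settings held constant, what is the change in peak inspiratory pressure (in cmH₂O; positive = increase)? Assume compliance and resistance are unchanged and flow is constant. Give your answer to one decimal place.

PIP = Vt/C + R·V̇ + PEEP (constant-flow equation of motion).
Only the elastic term changes: ΔPIP = ΔVt / C = (420 − 585) / 60.9 = -2.709 cmH2O.

-2.7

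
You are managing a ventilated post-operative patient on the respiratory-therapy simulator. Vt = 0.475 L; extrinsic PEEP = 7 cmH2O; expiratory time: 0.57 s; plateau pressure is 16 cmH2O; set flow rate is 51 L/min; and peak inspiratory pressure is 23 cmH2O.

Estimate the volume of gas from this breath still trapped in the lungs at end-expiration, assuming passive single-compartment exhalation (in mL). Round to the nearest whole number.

Flow: 51 L/min ÷ 60 = 0.85 L/s.
R = (PIP − Pplat)/V̇ = (23 − 16) / 0.85 = 7.0/0.85 = 8.235 cmH2O·s/L.
C = Vt/(Pplat − PEEP) = 475.0 / (16 − 7) = 475.0/9.0 = 52.778 mL/cmH2O.
τ = R × C = 8.235 × 0.05278 L/cmH2O = 0.4346 s.
Fraction remaining = e^(−Te/τ) = e^(−0.57/0.4346) = 0.2694.
Trapped volume = 475.0 × 0.2694 = 127.97 mL.

128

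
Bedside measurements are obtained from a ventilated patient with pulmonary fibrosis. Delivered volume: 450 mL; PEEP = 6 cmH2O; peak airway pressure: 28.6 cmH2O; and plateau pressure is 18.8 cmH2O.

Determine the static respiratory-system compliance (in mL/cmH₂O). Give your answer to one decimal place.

Cstat = Vt / (Pplat − PEEP) = 450 / (18.8 − 6) = 450 / 12.8 = 35.156 mL/cmH2O.

35.2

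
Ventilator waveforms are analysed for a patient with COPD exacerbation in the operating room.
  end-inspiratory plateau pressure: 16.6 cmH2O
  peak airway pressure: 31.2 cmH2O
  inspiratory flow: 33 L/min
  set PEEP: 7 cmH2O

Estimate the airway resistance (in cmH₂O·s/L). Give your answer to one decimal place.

Flow: 33 L/min ÷ 60 = 0.55 L/s.
Raw = (PIP − Pplat) / flow = (31.2 − 16.6) / 0.55 = 14.6 / 0.55 = 26.545 cmH2O·s/L.

26.5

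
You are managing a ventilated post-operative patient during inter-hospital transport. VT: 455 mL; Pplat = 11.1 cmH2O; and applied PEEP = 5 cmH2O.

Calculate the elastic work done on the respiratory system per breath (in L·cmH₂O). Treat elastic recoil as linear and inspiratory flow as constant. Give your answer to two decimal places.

1.39

Elastic work ≈ ½ × (Pplat − PEEP) × Vt = 0.5 × (11.1 − 5) × 0.455 L = 0.5 × 6.1 × 0.455 = 1.388 L·cmH2O.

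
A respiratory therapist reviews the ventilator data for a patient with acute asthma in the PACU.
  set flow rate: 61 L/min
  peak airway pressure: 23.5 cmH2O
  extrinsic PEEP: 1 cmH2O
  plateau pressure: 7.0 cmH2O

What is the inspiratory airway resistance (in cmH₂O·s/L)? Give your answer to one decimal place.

Flow: 61 L/min ÷ 60 = 1.0167 L/s.
Raw = (PIP − Pplat) / flow = (23.5 − 7.0) / 1.0167 = 16.5 / 1.0167 = 16.229 cmH2O·s/L.

16.2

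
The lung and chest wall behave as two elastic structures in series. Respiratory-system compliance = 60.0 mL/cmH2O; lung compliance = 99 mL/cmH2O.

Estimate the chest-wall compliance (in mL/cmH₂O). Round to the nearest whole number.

1/Ccw = 1/Crs − 1/CL.
1/Ccw = 1/60.0 − 1/99 = 0.006566.
Ccw = 152.3 mL/cmH2O.

152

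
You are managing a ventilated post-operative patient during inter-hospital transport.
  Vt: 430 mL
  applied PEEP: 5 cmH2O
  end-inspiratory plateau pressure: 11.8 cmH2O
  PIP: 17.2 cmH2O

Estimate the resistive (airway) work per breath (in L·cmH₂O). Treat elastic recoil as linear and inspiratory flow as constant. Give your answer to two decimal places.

With constant inspiratory flow the resistive pressure is constant at PIP − Pplat = 17.2 − 11.8 = 5.4 cmH2O, so resistive work = 5.4 × 0.430 = 2.322 L·cmH2O.

2.32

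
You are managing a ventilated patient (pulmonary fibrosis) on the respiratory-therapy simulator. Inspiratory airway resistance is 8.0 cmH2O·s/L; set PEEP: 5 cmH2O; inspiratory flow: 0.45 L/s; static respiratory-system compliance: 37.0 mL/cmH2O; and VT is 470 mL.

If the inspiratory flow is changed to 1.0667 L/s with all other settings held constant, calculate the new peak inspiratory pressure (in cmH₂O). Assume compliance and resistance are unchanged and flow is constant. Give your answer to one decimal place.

PIP = Vt/C + R·V̇ + PEEP (constant-flow equation of motion).
Only the resistive term changes: ΔPIP = R × ΔV̇ = 8.0 × (1.0667 − 0.45) = 8.0 × 0.6167 = 4.934 cmH2O.
Original PIP = 470/37.0 + 8.0×0.45 + 5 = 21.303 cmH2O; new PIP = 21.303 + (4.934) = 26.237 cmH2O.

26.2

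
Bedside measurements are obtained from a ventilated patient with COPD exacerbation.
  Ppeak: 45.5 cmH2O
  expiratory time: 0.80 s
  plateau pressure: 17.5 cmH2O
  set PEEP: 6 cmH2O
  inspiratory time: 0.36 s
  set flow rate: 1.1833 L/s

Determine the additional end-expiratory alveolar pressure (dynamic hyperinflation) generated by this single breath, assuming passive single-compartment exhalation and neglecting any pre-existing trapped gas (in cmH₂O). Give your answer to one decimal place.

Vt = flow × Ti = 1.1833 L/s × 0.36 s × 1000 mL/L = 425.99 mL.
R = (PIP − Pplat)/V̇ = (45.5 − 17.5) / 1.1833 = 28.0/1.1833 = 23.663 cmH2O·s/L.
C = Vt/(Pplat − PEEP) = 425.99 / (17.5 − 6) = 425.99/11.5 = 37.043 mL/cmH2O.
τ = R × C = 23.663 × 0.03704 L/cmH2O = 0.8765 s.
Fraction remaining = e^(−Te/τ) = e^(−0.80/0.8765) = 0.4014; trapped volume = 425.99 × 0.4014 = 170.99 mL.
Additional alveolar pressure from trapping ≈ V_trapped / C = 170.99 / 37.043 = 4.616 cmH2O.

4.6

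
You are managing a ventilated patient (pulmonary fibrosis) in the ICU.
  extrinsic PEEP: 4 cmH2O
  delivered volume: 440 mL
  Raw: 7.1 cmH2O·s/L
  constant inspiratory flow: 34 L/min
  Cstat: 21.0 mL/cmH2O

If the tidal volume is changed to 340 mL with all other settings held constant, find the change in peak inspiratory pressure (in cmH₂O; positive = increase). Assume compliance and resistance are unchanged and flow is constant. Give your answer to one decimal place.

-4.8

PIP = Vt/C + R·V̇ + PEEP (constant-flow equation of motion).
Only the elastic term changes: ΔPIP = ΔVt / C = (340 − 440) / 21.0 = -4.762 cmH2O.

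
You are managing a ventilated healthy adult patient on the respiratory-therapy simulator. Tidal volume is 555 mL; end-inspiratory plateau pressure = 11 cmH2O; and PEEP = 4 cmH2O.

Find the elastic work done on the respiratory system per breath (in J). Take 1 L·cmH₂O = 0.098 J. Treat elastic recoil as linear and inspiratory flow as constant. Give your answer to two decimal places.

Elastic work ≈ ½ × (Pplat − PEEP) × Vt = 0.5 × (11 − 4) × 0.555 L = 0.5 × 7.0 × 0.555 = 1.943 L·cmH2O.
× 0.098 J/(L·cmH2O) → 0.1904 J.

0.19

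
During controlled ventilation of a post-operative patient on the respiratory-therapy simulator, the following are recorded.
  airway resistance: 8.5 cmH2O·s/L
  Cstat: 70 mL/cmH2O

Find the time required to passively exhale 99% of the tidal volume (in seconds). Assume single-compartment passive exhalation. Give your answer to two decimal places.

τ = R × C = 8.5 × 70 mL/cmH2O = 8.5 × 0.070 L/cmH2O = 0.595 s.
Exhaled fraction f = 1 − e^(−t/τ) → t = −τ·ln(1 − f) = −0.595·ln(0.01) = 2.74 s.

2.74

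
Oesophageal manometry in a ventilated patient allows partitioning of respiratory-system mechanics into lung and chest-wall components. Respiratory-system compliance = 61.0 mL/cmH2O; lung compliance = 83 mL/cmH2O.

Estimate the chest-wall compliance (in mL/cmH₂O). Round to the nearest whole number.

1/Ccw = 1/Crs − 1/CL.
1/Ccw = 1/61.0 − 1/83 = 0.004345.
Ccw = 230.15 mL/cmH2O.

230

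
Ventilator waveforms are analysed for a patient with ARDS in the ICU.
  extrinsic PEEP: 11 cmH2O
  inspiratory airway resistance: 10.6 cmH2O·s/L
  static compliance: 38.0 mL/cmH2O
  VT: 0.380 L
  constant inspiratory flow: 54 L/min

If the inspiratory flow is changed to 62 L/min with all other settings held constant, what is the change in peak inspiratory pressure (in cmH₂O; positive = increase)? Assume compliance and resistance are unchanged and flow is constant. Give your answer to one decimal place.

Flow: 54 L/min ÷ 60 = 0.9 L/s.
New flow: 62 L/min ÷ 60 = 1.0333 L/s.
PIP = Vt/C + R·V̇ + PEEP (constant-flow equation of motion).
Only the resistive term changes: ΔPIP = R × ΔV̇ = 10.6 × (1.0333 − 0.9) = 10.6 × 0.1333 = 1.413 cmH2O.

1.4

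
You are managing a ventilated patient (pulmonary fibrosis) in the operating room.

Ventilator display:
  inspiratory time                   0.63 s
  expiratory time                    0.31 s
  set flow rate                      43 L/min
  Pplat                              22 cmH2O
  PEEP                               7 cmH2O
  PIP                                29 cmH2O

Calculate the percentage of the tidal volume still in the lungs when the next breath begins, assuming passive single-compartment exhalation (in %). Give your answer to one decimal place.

Flow: 43 L/min ÷ 60 = 0.7167 L/s.
Vt = flow × Ti = 0.7167 L/s × 0.63 s × 1000 mL/L = 451.52 mL.
R = (PIP − Pplat)/V̇ = (29 − 22) / 0.7167 = 7.0/0.7167 = 9.767 cmH2O·s/L.
C = Vt/(Pplat − PEEP) = 451.52 / (22 − 7) = 451.52/15.0 = 30.101 mL/cmH2O.
τ = R × C = 9.767 × 0.0301 L/cmH2O = 0.294 s.
Fraction remaining at end-expiration = e^(−Te/τ) = e^(−0.31/0.294) = 0.3484 → 34.84%.

34.8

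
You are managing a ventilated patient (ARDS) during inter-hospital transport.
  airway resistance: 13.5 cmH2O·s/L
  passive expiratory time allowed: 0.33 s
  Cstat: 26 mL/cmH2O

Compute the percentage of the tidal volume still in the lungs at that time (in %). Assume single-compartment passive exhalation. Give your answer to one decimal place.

τ = R × C = 13.5 × 26 mL/cmH2O = 13.5 × 0.026 L/cmH2O = 0.351 s.
Passive exhalation: V(t)/V₀ = e^(−t/τ) = e^(−0.33/0.351) = 0.3906.
Fraction remaining = 0.3906 → 39.06%.

39.1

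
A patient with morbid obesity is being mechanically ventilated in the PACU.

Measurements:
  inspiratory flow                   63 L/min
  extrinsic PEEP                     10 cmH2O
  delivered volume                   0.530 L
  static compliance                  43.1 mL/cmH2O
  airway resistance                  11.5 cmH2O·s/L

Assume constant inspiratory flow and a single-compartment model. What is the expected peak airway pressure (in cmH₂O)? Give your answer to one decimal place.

Flow: 63 L/min ÷ 60 = 1.05 L/s.
Equation of motion (constant flow): PIP = Vt/C + R·V̇ + PEEP.
PIP = 530/43.1 + 11.5×1.05 + 10 = 12.297 + 12.075 + 10 = 34.372 cmH2O.

34.4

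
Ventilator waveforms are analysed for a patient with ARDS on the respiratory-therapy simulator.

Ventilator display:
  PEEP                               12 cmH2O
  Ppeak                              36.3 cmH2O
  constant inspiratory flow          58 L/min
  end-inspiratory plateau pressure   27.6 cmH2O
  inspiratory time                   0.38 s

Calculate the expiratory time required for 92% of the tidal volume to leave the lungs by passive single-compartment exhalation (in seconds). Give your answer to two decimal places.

Flow: 58 L/min ÷ 60 = 0.9667 L/s.
Vt = flow × Ti = 0.9667 L/s × 0.38 s × 1000 mL/L = 367.35 mL.
R = (PIP − Pplat)/V̇ = (36.3 − 27.6) / 0.9667 = 8.7/0.9667 = 9.0 cmH2O·s/L.
C = Vt/(Pplat − PEEP) = 367.35 / (27.6 − 12) = 367.35/15.6 = 23.548 mL/cmH2O.
τ = R × C = 9.0 × 0.02355 L/cmH2O = 0.212 s.
t = −τ·ln(1 − 0.92) = −0.212·ln(0.08) = 0.5355 s.

0.54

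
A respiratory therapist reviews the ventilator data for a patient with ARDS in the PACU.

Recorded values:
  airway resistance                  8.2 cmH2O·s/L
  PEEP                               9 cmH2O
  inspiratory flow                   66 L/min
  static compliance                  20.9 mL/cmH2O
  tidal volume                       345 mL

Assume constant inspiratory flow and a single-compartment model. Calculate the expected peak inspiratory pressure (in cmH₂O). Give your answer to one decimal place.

Flow: 66 L/min ÷ 60 = 1.1 L/s.
Equation of motion (constant flow): PIP = Vt/C + R·V̇ + PEEP.
PIP = 345/20.9 + 8.2×1.1 + 9 = 16.507 + 9.02 + 9 = 34.527 cmH2O.

34.5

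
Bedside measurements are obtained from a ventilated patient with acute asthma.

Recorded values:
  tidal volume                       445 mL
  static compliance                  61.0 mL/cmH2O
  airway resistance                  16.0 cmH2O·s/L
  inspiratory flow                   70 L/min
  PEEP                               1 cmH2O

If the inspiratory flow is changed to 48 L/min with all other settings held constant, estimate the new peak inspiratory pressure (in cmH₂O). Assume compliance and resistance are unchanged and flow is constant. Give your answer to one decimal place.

Flow: 70 L/min ÷ 60 = 1.1667 L/s.
New flow: 48 L/min ÷ 60 = 0.8 L/s.
PIP = Vt/C + R·V̇ + PEEP (constant-flow equation of motion).
Only the resistive term changes: ΔPIP = R × ΔV̇ = 16.0 × (0.8 − 1.1667) = 16.0 × -0.3667 = -5.867 cmH2O.
Original PIP = 445/61.0 + 16.0×1.1667 + 1 = 26.962 cmH2O; new PIP = 26.962 + (-5.867) = 21.095 cmH2O.

21.1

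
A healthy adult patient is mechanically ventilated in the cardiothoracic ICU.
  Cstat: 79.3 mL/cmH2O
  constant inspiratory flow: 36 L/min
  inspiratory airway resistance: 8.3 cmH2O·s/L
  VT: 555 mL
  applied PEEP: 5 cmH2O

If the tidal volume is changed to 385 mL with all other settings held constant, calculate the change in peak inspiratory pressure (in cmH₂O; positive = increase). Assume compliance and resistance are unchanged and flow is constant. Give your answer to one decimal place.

-2.1

PIP = Vt/C + R·V̇ + PEEP (constant-flow equation of motion).
Only the elastic term changes: ΔPIP = ΔVt / C = (385 − 555) / 79.3 = -2.144 cmH2O.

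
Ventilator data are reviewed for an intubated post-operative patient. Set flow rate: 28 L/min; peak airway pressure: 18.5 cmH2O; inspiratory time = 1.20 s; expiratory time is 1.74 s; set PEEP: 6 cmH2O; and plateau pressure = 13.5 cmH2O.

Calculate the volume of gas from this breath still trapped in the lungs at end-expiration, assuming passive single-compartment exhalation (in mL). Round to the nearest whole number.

Flow: 28 L/min ÷ 60 = 0.4667 L/s.
Vt = flow × Ti = 0.4667 L/s × 1.20 s × 1000 mL/L = 560.04 mL.
R = (PIP − Pplat)/V̇ = (18.5 − 13.5) / 0.4667 = 5.0/0.4667 = 10.714 cmH2O·s/L.
C = Vt/(Pplat − PEEP) = 560.04 / (13.5 − 6) = 560.04/7.5 = 74.672 mL/cmH2O.
τ = R × C = 10.714 × 0.07467 L/cmH2O = 0.8 s.
Fraction remaining = e^(−Te/τ) = e^(−1.74/0.8) = 0.1136.
Trapped volume = 560.04 × 0.1136 = 63.621 mL.

64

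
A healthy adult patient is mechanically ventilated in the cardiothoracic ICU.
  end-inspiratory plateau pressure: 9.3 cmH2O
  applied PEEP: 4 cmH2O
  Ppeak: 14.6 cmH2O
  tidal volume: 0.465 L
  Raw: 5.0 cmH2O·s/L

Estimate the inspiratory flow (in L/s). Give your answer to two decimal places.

flow = (PIP − Pplat) / Raw = 5.3 / 5.0 = 1.06 L/s.

1.06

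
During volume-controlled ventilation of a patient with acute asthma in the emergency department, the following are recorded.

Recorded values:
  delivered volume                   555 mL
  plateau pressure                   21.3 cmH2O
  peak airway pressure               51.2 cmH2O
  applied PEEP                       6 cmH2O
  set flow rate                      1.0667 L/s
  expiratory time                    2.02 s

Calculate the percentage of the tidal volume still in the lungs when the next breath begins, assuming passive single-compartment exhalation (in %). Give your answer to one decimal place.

R = (PIP − Pplat)/V̇ = (51.2 − 21.3) / 1.0667 = 29.9/1.0667 = 28.03 cmH2O·s/L.
C = Vt/(Pplat − PEEP) = 555.0 / (21.3 − 6) = 555.0/15.3 = 36.275 mL/cmH2O.
τ = R × C = 28.03 × 0.03628 L/cmH2O = 1.017 s.
Fraction remaining at end-expiration = e^(−Te/τ) = e^(−2.02/1.017) = 0.1372 → 13.72%.

13.7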